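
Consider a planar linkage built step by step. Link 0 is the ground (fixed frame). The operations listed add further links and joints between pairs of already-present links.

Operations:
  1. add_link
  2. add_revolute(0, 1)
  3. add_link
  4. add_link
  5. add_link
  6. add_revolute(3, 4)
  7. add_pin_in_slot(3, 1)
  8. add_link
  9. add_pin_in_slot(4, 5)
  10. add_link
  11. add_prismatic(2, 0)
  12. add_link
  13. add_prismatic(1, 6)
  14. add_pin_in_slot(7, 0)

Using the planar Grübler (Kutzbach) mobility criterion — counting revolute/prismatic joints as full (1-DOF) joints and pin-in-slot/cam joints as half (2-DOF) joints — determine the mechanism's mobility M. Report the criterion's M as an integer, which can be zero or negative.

M = 10

[1;0;0] (link 0 is ground)
L+ [2;0;0]
R(0,1)∈J1 [2;1;0]
L+ [3;1;0]
L+ [4;1;0]
L+ [5;1;0]
R(3,4)∈J1 [5;2;0]
PS(3,1)∈J2 [5;2;1]
L+ [6;2;1]
PS(4,5)∈J2 [6;2;2]
L+ [7;2;2]
P(2,0)∈J1 [7;3;2]
L+ [8;3;2]
P(1,6)∈J1 [8;4;2]
PS(7,0)∈J2 [8;4;3]
mobility = 21 − 8 − 3 = 10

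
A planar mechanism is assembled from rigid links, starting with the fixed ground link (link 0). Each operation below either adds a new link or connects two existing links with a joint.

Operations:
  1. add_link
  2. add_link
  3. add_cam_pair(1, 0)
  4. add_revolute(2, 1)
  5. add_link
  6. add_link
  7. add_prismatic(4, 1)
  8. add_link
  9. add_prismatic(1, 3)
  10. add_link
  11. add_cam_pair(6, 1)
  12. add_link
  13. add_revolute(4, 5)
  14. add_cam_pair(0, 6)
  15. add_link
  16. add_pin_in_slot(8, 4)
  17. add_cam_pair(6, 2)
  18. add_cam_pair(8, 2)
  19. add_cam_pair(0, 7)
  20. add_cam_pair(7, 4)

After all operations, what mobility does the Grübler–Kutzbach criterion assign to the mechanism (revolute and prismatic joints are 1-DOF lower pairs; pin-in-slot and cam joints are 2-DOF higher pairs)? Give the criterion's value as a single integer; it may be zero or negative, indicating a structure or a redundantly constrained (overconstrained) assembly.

ground; <1,0,0>
#1 <2,0,0>
#2 <3,0,0>
C:1↔0 J2 <3,0,1>
R:2↔1 J1 <3,1,1>
#3 <4,1,1>
#4 <5,1,1>
P:4↔1 J1 <5,2,1>
#5 <6,2,1>
P:1↔3 J1 <6,3,1>
#6 <7,3,1>
C:6↔1 J2 <7,3,2>
#7 <8,3,2>
R:4↔5 J1 <8,4,2>
C:0↔6 J2 <8,4,3>
#8 <9,4,3>
PS:8↔4 J2 <9,4,4>
C:6↔2 J2 <9,4,5>
C:8↔2 J2 <9,4,6>
C:0↔7 J2 <9,4,7>
C:7↔4 J2 <9,4,8>
3×8 − 2×4 − 1×8 = 8

M = 8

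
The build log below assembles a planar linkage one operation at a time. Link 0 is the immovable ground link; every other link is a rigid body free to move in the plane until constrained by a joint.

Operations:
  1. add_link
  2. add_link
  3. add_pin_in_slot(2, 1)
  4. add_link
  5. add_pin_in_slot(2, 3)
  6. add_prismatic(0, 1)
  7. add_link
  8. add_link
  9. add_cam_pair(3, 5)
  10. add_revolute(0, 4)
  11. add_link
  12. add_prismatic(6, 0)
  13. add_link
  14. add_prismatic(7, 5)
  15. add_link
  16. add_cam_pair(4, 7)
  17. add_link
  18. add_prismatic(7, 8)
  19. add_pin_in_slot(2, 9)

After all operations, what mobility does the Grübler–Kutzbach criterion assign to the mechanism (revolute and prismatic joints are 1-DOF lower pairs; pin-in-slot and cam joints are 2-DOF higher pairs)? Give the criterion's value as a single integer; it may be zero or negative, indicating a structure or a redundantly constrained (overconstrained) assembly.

M = 12

link 0 = ground. State L|J1|J2 = 1|0|0
+link1  2|0|0
+link2  3|0|0
PS(2,1) f=2→J2  3|0|1
+link3  4|0|1
PS(2,3) f=2→J2  4|0|2
P(0,1) f=1→J1  4|1|2
+link4  5|1|2
+link5  6|1|2
C(3,5) f=2→J2  6|1|3
R(0,4) f=1→J1  6|2|3
+link6  7|2|3
P(6,0) f=1→J1  7|3|3
+link7  8|3|3
P(7,5) f=1→J1  8|4|3
+link8  9|4|3
C(4,7) f=2→J2  9|4|4
+link9  10|4|4
P(7,8) f=1→J1  10|5|4
PS(2,9) f=2→J2  10|5|5
M = 3(10−1)−2·5−5 = 27−10−5 = 12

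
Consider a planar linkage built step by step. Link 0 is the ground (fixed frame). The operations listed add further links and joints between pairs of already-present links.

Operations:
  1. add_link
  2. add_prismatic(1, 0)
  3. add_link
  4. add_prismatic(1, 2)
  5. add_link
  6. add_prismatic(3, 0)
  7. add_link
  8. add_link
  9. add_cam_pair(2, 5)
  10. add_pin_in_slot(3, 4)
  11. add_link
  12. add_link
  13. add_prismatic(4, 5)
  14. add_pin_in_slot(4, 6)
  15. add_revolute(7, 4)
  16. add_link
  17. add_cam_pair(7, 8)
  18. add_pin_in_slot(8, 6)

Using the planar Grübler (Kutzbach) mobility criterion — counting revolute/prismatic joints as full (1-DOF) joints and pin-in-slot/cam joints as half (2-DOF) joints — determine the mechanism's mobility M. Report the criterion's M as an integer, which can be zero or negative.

M = 9

(L,J1,J2)=(1,0,0); link0 fixed
link1: (2,0,0)
P 1-0 [J1]: (2,1,0)
link2: (3,1,0)
P 1-2 [J1]: (3,2,0)
link3: (4,2,0)
P 3-0 [J1]: (4,3,0)
link4: (5,3,0)
link5: (6,3,0)
C 2-5 [J2]: (6,3,1)
PS 3-4 [J2]: (6,3,2)
link6: (7,3,2)
link7: (8,3,2)
P 4-5 [J1]: (8,4,2)
PS 4-6 [J2]: (8,4,3)
R 7-4 [J1]: (8,5,3)
link8: (9,5,3)
C 7-8 [J2]: (9,5,4)
PS 8-6 [J2]: (9,5,5)
Grübler: 3·8 − 2·5 − 5 = 9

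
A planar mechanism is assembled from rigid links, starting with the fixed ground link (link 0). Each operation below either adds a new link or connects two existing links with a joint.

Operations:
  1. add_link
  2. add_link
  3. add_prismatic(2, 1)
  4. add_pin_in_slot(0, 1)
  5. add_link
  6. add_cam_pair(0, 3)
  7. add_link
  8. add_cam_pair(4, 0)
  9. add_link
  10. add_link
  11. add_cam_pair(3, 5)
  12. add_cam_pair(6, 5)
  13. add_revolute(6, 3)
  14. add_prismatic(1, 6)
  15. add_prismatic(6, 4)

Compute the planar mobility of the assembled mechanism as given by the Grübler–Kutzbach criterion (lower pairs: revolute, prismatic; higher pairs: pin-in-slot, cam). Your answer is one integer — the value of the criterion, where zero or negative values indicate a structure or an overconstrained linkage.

M = 5

[1;0;0] (link 0 is ground)
L+ [2;0;0]
L+ [3;0;0]
P(2,1)∈J1 [3;1;0]
PS(0,1)∈J2 [3;1;1]
L+ [4;1;1]
C(0,3)∈J2 [4;1;2]
L+ [5;1;2]
C(4,0)∈J2 [5;1;3]
L+ [6;1;3]
L+ [7;1;3]
C(3,5)∈J2 [7;1;4]
C(6,5)∈J2 [7;1;5]
R(6,3)∈J1 [7;2;5]
P(1,6)∈J1 [7;3;5]
P(6,4)∈J1 [7;4;5]
mobility = 18 − 8 − 5 = 5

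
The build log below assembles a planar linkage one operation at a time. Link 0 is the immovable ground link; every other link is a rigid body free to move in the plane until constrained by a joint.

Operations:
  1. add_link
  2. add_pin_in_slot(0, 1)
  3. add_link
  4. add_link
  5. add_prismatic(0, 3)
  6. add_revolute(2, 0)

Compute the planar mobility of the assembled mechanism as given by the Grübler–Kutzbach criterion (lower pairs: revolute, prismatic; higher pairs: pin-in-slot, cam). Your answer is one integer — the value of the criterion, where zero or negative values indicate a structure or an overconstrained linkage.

(L,J1,J2)=(1,0,0); link0 fixed
link1: (2,0,0)
PS 0-1 [J2]: (2,0,1)
link2: (3,0,1)
link3: (4,0,1)
P 0-3 [J1]: (4,1,1)
R 2-0 [J1]: (4,2,1)
Grübler: 3·3 − 2·2 − 1 = 4

M = 4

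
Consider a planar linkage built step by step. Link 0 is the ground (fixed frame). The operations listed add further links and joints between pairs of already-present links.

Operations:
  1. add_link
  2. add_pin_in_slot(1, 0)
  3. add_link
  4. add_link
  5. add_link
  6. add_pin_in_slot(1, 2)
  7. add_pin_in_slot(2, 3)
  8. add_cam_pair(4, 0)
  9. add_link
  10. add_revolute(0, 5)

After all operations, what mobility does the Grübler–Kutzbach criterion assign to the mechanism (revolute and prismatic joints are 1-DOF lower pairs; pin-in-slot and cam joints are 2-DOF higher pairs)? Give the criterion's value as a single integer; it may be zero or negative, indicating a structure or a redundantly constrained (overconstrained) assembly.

[1;0;0] (link 0 is ground)
L+ [2;0;0]
PS(1,0)∈J2 [2;0;1]
L+ [3;0;1]
L+ [4;0;1]
L+ [5;0;1]
PS(1,2)∈J2 [5;0;2]
PS(2,3)∈J2 [5;0;3]
C(4,0)∈J2 [5;0;4]
L+ [6;0;4]
R(0,5)∈J1 [6;1;4]
mobility = 15 − 2 − 4 = 9

M = 9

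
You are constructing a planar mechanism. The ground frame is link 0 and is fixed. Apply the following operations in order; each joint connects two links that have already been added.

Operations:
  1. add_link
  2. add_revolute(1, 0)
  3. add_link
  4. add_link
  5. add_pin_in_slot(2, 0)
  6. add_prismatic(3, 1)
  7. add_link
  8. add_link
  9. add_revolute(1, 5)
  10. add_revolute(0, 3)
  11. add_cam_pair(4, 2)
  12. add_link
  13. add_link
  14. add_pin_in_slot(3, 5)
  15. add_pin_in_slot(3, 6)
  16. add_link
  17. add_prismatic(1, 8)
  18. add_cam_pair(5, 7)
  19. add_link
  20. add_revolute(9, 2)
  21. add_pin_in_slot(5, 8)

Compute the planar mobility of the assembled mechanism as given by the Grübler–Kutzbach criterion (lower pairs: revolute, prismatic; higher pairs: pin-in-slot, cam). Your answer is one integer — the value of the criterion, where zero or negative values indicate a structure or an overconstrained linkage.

M = 9

(L,J1,J2)=(1,0,0); link0 fixed
link1: (2,0,0)
R 1-0 [J1]: (2,1,0)
link2: (3,1,0)
link3: (4,1,0)
PS 2-0 [J2]: (4,1,1)
P 3-1 [J1]: (4,2,1)
link4: (5,2,1)
link5: (6,2,1)
R 1-5 [J1]: (6,3,1)
R 0-3 [J1]: (6,4,1)
C 4-2 [J2]: (6,4,2)
link6: (7,4,2)
link7: (8,4,2)
PS 3-5 [J2]: (8,4,3)
PS 3-6 [J2]: (8,4,4)
link8: (9,4,4)
P 1-8 [J1]: (9,5,4)
C 5-7 [J2]: (9,5,5)
link9: (10,5,5)
R 9-2 [J1]: (10,6,5)
PS 5-8 [J2]: (10,6,6)
Grübler: 3·9 − 2·6 − 6 = 9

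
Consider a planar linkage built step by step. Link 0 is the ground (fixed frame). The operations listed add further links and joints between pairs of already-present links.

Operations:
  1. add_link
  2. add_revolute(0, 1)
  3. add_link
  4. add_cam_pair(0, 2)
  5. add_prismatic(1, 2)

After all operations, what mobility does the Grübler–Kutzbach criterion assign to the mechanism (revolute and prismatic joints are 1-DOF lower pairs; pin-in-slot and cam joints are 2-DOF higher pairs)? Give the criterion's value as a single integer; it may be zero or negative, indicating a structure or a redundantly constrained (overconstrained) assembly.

M = 1

[1;0;0] (link 0 is ground)
L+ [2;0;0]
R(0,1)∈J1 [2;1;0]
L+ [3;1;0]
C(0,2)∈J2 [3;1;1]
P(1,2)∈J1 [3;2;1]
mobility = 6 − 4 − 1 = 1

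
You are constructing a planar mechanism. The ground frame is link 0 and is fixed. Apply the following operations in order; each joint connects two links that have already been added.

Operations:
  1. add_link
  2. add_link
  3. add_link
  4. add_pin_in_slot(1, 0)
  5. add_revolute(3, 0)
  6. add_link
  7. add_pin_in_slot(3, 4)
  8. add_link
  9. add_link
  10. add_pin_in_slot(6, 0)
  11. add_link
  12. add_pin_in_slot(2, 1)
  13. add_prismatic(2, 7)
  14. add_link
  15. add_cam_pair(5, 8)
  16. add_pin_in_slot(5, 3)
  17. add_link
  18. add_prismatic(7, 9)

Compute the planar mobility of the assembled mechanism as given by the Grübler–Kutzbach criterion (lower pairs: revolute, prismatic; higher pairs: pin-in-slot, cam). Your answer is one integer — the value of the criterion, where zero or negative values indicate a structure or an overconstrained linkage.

ground; <1,0,0>
#1 <2,0,0>
#2 <3,0,0>
#3 <4,0,0>
PS:1↔0 J2 <4,0,1>
R:3↔0 J1 <4,1,1>
#4 <5,1,1>
PS:3↔4 J2 <5,1,2>
#5 <6,1,2>
#6 <7,1,2>
PS:6↔0 J2 <7,1,3>
#7 <8,1,3>
PS:2↔1 J2 <8,1,4>
P:2↔7 J1 <8,2,4>
#8 <9,2,4>
C:5↔8 J2 <9,2,5>
PS:5↔3 J2 <9,2,6>
#9 <10,2,6>
P:7↔9 J1 <10,3,6>
3×9 − 2×3 − 1×6 = 15

M = 15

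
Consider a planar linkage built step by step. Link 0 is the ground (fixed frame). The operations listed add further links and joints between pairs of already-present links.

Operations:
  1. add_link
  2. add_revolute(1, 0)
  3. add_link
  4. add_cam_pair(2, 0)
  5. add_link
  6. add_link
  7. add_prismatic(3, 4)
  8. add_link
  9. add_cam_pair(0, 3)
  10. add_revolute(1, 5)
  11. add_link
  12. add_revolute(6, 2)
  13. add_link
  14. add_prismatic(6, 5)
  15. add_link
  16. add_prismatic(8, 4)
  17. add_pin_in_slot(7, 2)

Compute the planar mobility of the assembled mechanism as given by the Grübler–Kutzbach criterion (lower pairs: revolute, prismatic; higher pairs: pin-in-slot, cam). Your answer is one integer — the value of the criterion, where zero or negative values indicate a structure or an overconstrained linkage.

M = 9

link 0 = ground. State L|J1|J2 = 1|0|0
+link1  2|0|0
R(1,0) f=1→J1  2|1|0
+link2  3|1|0
C(2,0) f=2→J2  3|1|1
+link3  4|1|1
+link4  5|1|1
P(3,4) f=1→J1  5|2|1
+link5  6|2|1
C(0,3) f=2→J2  6|2|2
R(1,5) f=1→J1  6|3|2
+link6  7|3|2
R(6,2) f=1→J1  7|4|2
+link7  8|4|2
P(6,5) f=1→J1  8|5|2
+link8  9|5|2
P(8,4) f=1→J1  9|6|2
PS(7,2) f=2→J2  9|6|3
M = 3(9−1)−2·6−3 = 24−12−3 = 9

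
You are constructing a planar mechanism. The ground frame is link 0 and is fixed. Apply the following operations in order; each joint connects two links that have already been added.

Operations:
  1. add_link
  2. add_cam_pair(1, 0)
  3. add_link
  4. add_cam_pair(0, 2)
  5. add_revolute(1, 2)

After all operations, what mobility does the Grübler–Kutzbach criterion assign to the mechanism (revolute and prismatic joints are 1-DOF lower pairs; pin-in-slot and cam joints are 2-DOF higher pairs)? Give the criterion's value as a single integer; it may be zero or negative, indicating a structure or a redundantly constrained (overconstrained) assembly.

M = 2

(L,J1,J2)=(1,0,0); link0 fixed
link1: (2,0,0)
C 1-0 [J2]: (2,0,1)
link2: (3,0,1)
C 0-2 [J2]: (3,0,2)
R 1-2 [J1]: (3,1,2)
Grübler: 3·2 − 2·1 − 2 = 2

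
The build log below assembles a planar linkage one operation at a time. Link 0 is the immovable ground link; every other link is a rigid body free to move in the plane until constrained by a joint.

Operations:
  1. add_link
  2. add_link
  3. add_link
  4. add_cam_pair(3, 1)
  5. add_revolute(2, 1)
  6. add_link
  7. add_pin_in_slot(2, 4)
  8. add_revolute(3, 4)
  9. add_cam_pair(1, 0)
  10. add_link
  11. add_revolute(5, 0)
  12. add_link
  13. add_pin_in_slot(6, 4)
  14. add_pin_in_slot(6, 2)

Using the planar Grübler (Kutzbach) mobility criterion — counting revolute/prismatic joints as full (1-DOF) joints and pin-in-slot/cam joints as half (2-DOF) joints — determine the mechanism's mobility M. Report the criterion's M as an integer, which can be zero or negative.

M = 7

L=1 J1=0 J2=0
add link → L=2 J1=0 J2=0
add link → L=3 J1=0 J2=0
add link → L=4 J1=0 J2=0
C@3,1 dof=2 J2 → L=4 J1=0 J2=1
R@2,1 dof=1 J1 → L=4 J1=1 J2=1
add link → L=5 J1=1 J2=1
PS@2,4 dof=2 J2 → L=5 J1=1 J2=2
R@3,4 dof=1 J1 → L=5 J1=2 J2=2
C@1,0 dof=2 J2 → L=5 J1=2 J2=3
add link → L=6 J1=2 J2=3
R@5,0 dof=1 J1 → L=6 J1=3 J2=3
add link → L=7 J1=3 J2=3
PS@6,4 dof=2 J2 → L=7 J1=3 J2=4
PS@6,2 dof=2 J2 → L=7 J1=3 J2=5
M=3(L−1)−2J1−J2=3·6−2·3−5=7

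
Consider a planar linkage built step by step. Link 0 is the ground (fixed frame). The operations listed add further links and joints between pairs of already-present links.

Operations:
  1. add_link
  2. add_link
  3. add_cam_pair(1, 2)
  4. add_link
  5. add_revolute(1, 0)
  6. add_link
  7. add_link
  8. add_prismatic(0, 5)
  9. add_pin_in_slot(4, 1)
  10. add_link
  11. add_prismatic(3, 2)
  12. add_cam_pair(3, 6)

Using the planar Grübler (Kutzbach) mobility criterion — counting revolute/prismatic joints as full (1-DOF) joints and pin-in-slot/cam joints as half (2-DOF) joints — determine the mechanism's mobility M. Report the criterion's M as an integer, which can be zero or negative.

M = 9

L=1 J1=0 J2=0
add link → L=2 J1=0 J2=0
add link → L=3 J1=0 J2=0
C@1,2 dof=2 J2 → L=3 J1=0 J2=1
add link → L=4 J1=0 J2=1
R@1,0 dof=1 J1 → L=4 J1=1 J2=1
add link → L=5 J1=1 J2=1
add link → L=6 J1=1 J2=1
P@0,5 dof=1 J1 → L=6 J1=2 J2=1
PS@4,1 dof=2 J2 → L=6 J1=2 J2=2
add link → L=7 J1=2 J2=2
P@3,2 dof=1 J1 → L=7 J1=3 J2=2
C@3,6 dof=2 J2 → L=7 J1=3 J2=3
M=3(L−1)−2J1−J2=3·6−2·3−3=9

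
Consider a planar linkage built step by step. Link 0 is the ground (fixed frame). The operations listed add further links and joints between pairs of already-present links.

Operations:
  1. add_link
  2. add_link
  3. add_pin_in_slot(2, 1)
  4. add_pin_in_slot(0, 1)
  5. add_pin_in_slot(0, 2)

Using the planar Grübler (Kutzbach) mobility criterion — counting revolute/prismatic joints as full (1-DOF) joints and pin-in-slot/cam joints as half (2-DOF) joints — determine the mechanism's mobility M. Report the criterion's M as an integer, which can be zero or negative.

M = 3

link 0 = ground. State L|J1|J2 = 1|0|0
+link1  2|0|0
+link2  3|0|0
PS(2,1) f=2→J2  3|0|1
PS(0,1) f=2→J2  3|0|2
PS(0,2) f=2→J2  3|0|3
M = 3(3−1)−2·0−3 = 6−0−3 = 3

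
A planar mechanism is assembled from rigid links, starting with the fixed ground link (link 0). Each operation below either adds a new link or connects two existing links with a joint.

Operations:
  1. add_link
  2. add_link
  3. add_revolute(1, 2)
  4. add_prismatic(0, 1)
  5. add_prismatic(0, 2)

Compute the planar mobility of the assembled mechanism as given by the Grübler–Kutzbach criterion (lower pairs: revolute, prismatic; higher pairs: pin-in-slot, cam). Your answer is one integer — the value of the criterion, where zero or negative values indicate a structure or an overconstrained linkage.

(L,J1,J2)=(1,0,0); link0 fixed
link1: (2,0,0)
link2: (3,0,0)
R 1-2 [J1]: (3,1,0)
P 0-1 [J1]: (3,2,0)
P 0-2 [J1]: (3,3,0)
Grübler: 3·2 − 2·3 − 0 = 0

M = 0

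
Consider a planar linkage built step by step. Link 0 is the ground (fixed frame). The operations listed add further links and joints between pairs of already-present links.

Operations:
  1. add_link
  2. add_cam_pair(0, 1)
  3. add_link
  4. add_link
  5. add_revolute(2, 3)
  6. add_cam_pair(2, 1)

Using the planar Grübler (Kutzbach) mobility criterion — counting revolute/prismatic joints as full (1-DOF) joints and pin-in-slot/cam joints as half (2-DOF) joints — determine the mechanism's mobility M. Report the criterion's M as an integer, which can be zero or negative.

L=1 J1=0 J2=0
add link → L=2 J1=0 J2=0
C@0,1 dof=2 J2 → L=2 J1=0 J2=1
add link → L=3 J1=0 J2=1
add link → L=4 J1=0 J2=1
R@2,3 dof=1 J1 → L=4 J1=1 J2=1
C@2,1 dof=2 J2 → L=4 J1=1 J2=2
M=3(L−1)−2J1−J2=3·3−2·1−2=5

M = 5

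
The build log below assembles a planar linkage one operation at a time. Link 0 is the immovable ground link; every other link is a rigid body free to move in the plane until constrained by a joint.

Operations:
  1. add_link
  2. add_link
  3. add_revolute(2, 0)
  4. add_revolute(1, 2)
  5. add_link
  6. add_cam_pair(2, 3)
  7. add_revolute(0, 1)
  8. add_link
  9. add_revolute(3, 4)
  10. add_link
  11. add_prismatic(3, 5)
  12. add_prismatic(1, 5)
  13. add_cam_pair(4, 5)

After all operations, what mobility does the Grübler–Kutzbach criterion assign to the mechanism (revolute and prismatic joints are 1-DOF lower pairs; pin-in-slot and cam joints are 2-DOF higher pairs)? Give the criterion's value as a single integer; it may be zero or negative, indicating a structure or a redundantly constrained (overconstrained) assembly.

[1;0;0] (link 0 is ground)
L+ [2;0;0]
L+ [3;0;0]
R(2,0)∈J1 [3;1;0]
R(1,2)∈J1 [3;2;0]
L+ [4;2;0]
C(2,3)∈J2 [4;2;1]
R(0,1)∈J1 [4;3;1]
L+ [5;3;1]
R(3,4)∈J1 [5;4;1]
L+ [6;4;1]
P(3,5)∈J1 [6;5;1]
P(1,5)∈J1 [6;6;1]
C(4,5)∈J2 [6;6;2]
mobility = 15 − 12 − 2 = 1

M = 1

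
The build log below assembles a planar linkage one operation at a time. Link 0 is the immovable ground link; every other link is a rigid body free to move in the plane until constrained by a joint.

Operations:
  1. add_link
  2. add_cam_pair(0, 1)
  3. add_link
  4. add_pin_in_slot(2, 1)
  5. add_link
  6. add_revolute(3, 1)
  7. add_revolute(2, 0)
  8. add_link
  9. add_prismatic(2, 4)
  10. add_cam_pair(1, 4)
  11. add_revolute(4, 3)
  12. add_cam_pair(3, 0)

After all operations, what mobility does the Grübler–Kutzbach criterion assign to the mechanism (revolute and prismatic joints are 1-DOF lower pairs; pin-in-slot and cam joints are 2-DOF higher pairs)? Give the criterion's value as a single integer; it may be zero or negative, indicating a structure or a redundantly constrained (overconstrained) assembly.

M = 0

[1;0;0] (link 0 is ground)
L+ [2;0;0]
C(0,1)∈J2 [2;0;1]
L+ [3;0;1]
PS(2,1)∈J2 [3;0;2]
L+ [4;0;2]
R(3,1)∈J1 [4;1;2]
R(2,0)∈J1 [4;2;2]
L+ [5;2;2]
P(2,4)∈J1 [5;3;2]
C(1,4)∈J2 [5;3;3]
R(4,3)∈J1 [5;4;3]
C(3,0)∈J2 [5;4;4]
mobility = 12 − 8 − 4 = 0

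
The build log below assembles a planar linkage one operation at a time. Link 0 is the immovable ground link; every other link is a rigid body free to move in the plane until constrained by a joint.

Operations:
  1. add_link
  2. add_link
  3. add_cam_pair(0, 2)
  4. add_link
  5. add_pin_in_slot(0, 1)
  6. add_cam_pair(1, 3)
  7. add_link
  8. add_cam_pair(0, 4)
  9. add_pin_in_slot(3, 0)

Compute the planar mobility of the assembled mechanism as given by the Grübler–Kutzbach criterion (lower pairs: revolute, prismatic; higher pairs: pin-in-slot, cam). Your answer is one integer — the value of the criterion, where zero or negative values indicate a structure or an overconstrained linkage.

link 0 = ground. State L|J1|J2 = 1|0|0
+link1  2|0|0
+link2  3|0|0
C(0,2) f=2→J2  3|0|1
+link3  4|0|1
PS(0,1) f=2→J2  4|0|2
C(1,3) f=2→J2  4|0|3
+link4  5|0|3
C(0,4) f=2→J2  5|0|4
PS(3,0) f=2→J2  5|0|5
M = 3(5−1)−2·0−5 = 12−0−5 = 7

M = 7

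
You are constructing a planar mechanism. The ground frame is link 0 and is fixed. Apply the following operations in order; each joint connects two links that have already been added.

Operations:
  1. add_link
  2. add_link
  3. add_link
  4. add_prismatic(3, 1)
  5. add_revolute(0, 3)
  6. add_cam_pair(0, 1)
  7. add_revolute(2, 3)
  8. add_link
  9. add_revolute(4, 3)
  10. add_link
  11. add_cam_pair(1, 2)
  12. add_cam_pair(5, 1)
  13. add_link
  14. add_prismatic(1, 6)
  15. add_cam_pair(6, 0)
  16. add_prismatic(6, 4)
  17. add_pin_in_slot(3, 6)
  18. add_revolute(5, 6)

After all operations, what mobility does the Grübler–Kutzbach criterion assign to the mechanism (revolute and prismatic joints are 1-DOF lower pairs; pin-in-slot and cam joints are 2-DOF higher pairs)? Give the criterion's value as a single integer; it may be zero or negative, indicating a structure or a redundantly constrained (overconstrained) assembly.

M = -1

ground; <1,0,0>
#1 <2,0,0>
#2 <3,0,0>
#3 <4,0,0>
P:3↔1 J1 <4,1,0>
R:0↔3 J1 <4,2,0>
C:0↔1 J2 <4,2,1>
R:2↔3 J1 <4,3,1>
#4 <5,3,1>
R:4↔3 J1 <5,4,1>
#5 <6,4,1>
C:1↔2 J2 <6,4,2>
C:5↔1 J2 <6,4,3>
#6 <7,4,3>
P:1↔6 J1 <7,5,3>
C:6↔0 J2 <7,5,4>
P:6↔4 J1 <7,6,4>
PS:3↔6 J2 <7,6,5>
R:5↔6 J1 <7,7,5>
3×6 − 2×7 − 1×5 = -1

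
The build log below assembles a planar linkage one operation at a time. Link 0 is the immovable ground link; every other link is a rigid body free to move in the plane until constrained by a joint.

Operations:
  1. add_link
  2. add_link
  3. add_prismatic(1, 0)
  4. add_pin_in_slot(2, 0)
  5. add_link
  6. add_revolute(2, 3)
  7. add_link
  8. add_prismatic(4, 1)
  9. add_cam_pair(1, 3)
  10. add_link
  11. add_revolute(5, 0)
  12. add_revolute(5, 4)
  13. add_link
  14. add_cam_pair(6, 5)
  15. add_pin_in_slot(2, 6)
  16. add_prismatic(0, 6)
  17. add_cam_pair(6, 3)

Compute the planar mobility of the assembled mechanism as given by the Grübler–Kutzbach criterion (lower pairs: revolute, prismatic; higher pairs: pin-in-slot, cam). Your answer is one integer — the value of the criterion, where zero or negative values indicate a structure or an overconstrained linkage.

(L,J1,J2)=(1,0,0); link0 fixed
link1: (2,0,0)
link2: (3,0,0)
P 1-0 [J1]: (3,1,0)
PS 2-0 [J2]: (3,1,1)
link3: (4,1,1)
R 2-3 [J1]: (4,2,1)
link4: (5,2,1)
P 4-1 [J1]: (5,3,1)
C 1-3 [J2]: (5,3,2)
link5: (6,3,2)
R 5-0 [J1]: (6,4,2)
R 5-4 [J1]: (6,5,2)
link6: (7,5,2)
C 6-5 [J2]: (7,5,3)
PS 2-6 [J2]: (7,5,4)
P 0-6 [J1]: (7,6,4)
C 6-3 [J2]: (7,6,5)
Grübler: 3·6 − 2·6 − 5 = 1

M = 1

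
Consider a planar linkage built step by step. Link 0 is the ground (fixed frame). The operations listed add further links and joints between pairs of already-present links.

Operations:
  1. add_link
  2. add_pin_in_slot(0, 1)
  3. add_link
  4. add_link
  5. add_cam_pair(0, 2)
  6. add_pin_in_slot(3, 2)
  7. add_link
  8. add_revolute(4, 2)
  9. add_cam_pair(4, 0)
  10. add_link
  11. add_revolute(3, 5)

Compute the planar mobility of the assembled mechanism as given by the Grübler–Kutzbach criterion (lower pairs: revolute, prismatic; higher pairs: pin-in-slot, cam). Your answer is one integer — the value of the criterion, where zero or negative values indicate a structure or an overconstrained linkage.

M = 7

ground; <1,0,0>
#1 <2,0,0>
PS:0↔1 J2 <2,0,1>
#2 <3,0,1>
#3 <4,0,1>
C:0↔2 J2 <4,0,2>
PS:3↔2 J2 <4,0,3>
#4 <5,0,3>
R:4↔2 J1 <5,1,3>
C:4↔0 J2 <5,1,4>
#5 <6,1,4>
R:3↔5 J1 <6,2,4>
3×5 − 2×2 − 1×4 = 7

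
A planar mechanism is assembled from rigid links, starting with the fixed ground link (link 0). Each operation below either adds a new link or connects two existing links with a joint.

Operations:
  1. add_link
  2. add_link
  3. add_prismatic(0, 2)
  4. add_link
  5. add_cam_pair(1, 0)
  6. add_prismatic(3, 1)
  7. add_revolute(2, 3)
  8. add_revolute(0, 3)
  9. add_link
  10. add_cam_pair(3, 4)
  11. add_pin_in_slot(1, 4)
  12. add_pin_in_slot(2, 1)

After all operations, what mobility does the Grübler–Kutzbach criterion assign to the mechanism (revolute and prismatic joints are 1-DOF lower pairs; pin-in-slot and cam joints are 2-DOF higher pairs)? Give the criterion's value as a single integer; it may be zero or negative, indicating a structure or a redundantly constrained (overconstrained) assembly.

M = 0

(L,J1,J2)=(1,0,0); link0 fixed
link1: (2,0,0)
link2: (3,0,0)
P 0-2 [J1]: (3,1,0)
link3: (4,1,0)
C 1-0 [J2]: (4,1,1)
P 3-1 [J1]: (4,2,1)
R 2-3 [J1]: (4,3,1)
R 0-3 [J1]: (4,4,1)
link4: (5,4,1)
C 3-4 [J2]: (5,4,2)
PS 1-4 [J2]: (5,4,3)
PS 2-1 [J2]: (5,4,4)
Grübler: 3·4 − 2·4 − 4 = 0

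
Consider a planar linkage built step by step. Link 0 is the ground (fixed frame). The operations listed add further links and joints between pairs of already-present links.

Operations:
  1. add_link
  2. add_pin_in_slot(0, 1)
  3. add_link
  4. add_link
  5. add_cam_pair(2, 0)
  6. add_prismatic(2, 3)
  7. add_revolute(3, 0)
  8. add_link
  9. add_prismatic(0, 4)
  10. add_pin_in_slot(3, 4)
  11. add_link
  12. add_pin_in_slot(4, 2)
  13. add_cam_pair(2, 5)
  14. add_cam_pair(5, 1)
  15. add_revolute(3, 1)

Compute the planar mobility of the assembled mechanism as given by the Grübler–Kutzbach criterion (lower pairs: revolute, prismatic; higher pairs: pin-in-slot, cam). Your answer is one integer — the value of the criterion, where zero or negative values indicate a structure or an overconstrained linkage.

M = 1

(L,J1,J2)=(1,0,0); link0 fixed
link1: (2,0,0)
PS 0-1 [J2]: (2,0,1)
link2: (3,0,1)
link3: (4,0,1)
C 2-0 [J2]: (4,0,2)
P 2-3 [J1]: (4,1,2)
R 3-0 [J1]: (4,2,2)
link4: (5,2,2)
P 0-4 [J1]: (5,3,2)
PS 3-4 [J2]: (5,3,3)
link5: (6,3,3)
PS 4-2 [J2]: (6,3,4)
C 2-5 [J2]: (6,3,5)
C 5-1 [J2]: (6,3,6)
R 3-1 [J1]: (6,4,6)
Grübler: 3·5 − 2·4 − 6 = 1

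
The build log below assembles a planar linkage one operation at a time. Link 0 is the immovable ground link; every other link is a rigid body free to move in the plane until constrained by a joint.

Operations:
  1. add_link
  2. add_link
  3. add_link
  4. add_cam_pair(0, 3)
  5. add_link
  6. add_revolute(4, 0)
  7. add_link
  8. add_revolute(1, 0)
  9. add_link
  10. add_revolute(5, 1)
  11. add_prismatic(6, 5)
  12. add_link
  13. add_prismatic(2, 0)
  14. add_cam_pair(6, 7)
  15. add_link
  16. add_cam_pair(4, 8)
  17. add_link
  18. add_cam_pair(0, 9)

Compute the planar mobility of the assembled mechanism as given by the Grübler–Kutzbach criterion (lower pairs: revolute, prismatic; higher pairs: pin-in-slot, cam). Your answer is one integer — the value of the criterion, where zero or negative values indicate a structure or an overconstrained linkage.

M = 13

(L,J1,J2)=(1,0,0); link0 fixed
link1: (2,0,0)
link2: (3,0,0)
link3: (4,0,0)
C 0-3 [J2]: (4,0,1)
link4: (5,0,1)
R 4-0 [J1]: (5,1,1)
link5: (6,1,1)
R 1-0 [J1]: (6,2,1)
link6: (7,2,1)
R 5-1 [J1]: (7,3,1)
P 6-5 [J1]: (7,4,1)
link7: (8,4,1)
P 2-0 [J1]: (8,5,1)
C 6-7 [J2]: (8,5,2)
link8: (9,5,2)
C 4-8 [J2]: (9,5,3)
link9: (10,5,3)
C 0-9 [J2]: (10,5,4)
Grübler: 3·9 − 2·5 − 4 = 13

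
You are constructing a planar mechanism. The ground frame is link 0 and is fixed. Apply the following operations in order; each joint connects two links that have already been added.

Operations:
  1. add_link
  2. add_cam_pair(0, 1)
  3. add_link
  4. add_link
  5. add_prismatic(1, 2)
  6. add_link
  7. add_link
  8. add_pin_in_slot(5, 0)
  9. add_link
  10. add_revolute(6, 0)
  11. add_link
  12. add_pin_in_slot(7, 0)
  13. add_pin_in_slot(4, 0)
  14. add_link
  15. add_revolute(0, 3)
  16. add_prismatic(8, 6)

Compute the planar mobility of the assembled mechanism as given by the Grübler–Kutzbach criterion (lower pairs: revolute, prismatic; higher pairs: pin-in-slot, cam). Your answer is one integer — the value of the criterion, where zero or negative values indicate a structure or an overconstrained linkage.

L=1 J1=0 J2=0
add link → L=2 J1=0 J2=0
C@0,1 dof=2 J2 → L=2 J1=0 J2=1
add link → L=3 J1=0 J2=1
add link → L=4 J1=0 J2=1
P@1,2 dof=1 J1 → L=4 J1=1 J2=1
add link → L=5 J1=1 J2=1
add link → L=6 J1=1 J2=1
PS@5,0 dof=2 J2 → L=6 J1=1 J2=2
add link → L=7 J1=1 J2=2
R@6,0 dof=1 J1 → L=7 J1=2 J2=2
add link → L=8 J1=2 J2=2
PS@7,0 dof=2 J2 → L=8 J1=2 J2=3
PS@4,0 dof=2 J2 → L=8 J1=2 J2=4
add link → L=9 J1=2 J2=4
R@0,3 dof=1 J1 → L=9 J1=3 J2=4
P@8,6 dof=1 J1 → L=9 J1=4 J2=4
M=3(L−1)−2J1−J2=3·8−2·4−4=12

M = 12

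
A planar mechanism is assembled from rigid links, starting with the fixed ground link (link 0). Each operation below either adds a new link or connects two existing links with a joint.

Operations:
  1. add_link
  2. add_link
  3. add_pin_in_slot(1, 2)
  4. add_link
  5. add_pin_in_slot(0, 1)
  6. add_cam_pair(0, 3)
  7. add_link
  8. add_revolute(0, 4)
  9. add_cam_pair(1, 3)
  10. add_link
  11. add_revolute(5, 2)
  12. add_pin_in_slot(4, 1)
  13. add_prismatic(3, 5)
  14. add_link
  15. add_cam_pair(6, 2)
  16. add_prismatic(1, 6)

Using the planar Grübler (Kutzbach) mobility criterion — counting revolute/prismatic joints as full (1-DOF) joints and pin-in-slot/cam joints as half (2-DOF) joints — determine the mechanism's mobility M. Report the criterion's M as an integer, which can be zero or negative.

link 0 = ground. State L|J1|J2 = 1|0|0
+link1  2|0|0
+link2  3|0|0
PS(1,2) f=2→J2  3|0|1
+link3  4|0|1
PS(0,1) f=2→J2  4|0|2
C(0,3) f=2→J2  4|0|3
+link4  5|0|3
R(0,4) f=1→J1  5|1|3
C(1,3) f=2→J2  5|1|4
+link5  6|1|4
R(5,2) f=1→J1  6|2|4
PS(4,1) f=2→J2  6|2|5
P(3,5) f=1→J1  6|3|5
+link6  7|3|5
C(6,2) f=2→J2  7|3|6
P(1,6) f=1→J1  7|4|6
M = 3(7−1)−2·4−6 = 18−8−6 = 4

M = 4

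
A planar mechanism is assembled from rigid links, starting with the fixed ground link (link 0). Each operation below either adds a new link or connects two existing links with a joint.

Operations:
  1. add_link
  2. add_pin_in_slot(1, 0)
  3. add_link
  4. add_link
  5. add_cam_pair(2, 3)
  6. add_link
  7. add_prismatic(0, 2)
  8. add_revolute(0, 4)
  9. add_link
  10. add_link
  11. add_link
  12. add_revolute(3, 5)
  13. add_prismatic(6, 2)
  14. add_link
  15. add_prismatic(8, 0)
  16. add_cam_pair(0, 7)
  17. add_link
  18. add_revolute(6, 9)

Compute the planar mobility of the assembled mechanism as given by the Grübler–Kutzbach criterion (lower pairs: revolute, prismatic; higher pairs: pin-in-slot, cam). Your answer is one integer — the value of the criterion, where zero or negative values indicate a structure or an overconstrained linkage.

M = 12

link 0 = ground. State L|J1|J2 = 1|0|0
+link1  2|0|0
PS(1,0) f=2→J2  2|0|1
+link2  3|0|1
+link3  4|0|1
C(2,3) f=2→J2  4|0|2
+link4  5|0|2
P(0,2) f=1→J1  5|1|2
R(0,4) f=1→J1  5|2|2
+link5  6|2|2
+link6  7|2|2
+link7  8|2|2
R(3,5) f=1→J1  8|3|2
P(6,2) f=1→J1  8|4|2
+link8  9|4|2
P(8,0) f=1→J1  9|5|2
C(0,7) f=2→J2  9|5|3
+link9  10|5|3
R(6,9) f=1→J1  10|6|3
M = 3(10−1)−2·6−3 = 27−12−3 = 12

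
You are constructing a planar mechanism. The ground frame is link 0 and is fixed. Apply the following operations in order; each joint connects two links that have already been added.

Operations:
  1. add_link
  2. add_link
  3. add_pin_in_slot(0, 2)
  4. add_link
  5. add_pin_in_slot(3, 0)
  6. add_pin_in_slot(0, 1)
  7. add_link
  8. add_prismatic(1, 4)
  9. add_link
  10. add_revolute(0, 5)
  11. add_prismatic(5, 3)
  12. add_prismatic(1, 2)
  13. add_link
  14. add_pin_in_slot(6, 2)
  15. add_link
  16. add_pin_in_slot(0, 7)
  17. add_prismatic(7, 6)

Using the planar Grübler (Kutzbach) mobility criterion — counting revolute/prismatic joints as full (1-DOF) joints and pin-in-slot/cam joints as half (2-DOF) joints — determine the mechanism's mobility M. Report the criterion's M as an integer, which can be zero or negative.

link 0 = ground. State L|J1|J2 = 1|0|0
+link1  2|0|0
+link2  3|0|0
PS(0,2) f=2→J2  3|0|1
+link3  4|0|1
PS(3,0) f=2→J2  4|0|2
PS(0,1) f=2→J2  4|0|3
+link4  5|0|3
P(1,4) f=1→J1  5|1|3
+link5  6|1|3
R(0,5) f=1→J1  6|2|3
P(5,3) f=1→J1  6|3|3
P(1,2) f=1→J1  6|4|3
+link6  7|4|3
PS(6,2) f=2→J2  7|4|4
+link7  8|4|4
PS(0,7) f=2→J2  8|4|5
P(7,6) f=1→J1  8|5|5
M = 3(8−1)−2·5−5 = 21−10−5 = 6

M = 6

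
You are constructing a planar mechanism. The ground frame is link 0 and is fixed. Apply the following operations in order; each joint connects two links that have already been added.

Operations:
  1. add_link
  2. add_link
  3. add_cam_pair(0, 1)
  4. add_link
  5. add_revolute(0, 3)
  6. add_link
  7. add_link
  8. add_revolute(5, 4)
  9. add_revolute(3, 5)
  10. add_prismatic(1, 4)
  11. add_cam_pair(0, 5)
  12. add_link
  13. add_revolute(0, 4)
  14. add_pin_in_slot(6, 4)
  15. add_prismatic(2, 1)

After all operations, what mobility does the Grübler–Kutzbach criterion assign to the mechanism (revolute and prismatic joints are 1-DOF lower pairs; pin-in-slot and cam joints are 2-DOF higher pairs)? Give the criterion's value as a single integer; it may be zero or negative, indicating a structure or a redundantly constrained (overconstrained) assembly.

[1;0;0] (link 0 is ground)
L+ [2;0;0]
L+ [3;0;0]
C(0,1)∈J2 [3;0;1]
L+ [4;0;1]
R(0,3)∈J1 [4;1;1]
L+ [5;1;1]
L+ [6;1;1]
R(5,4)∈J1 [6;2;1]
R(3,5)∈J1 [6;3;1]
P(1,4)∈J1 [6;4;1]
C(0,5)∈J2 [6;4;2]
L+ [7;4;2]
R(0,4)∈J1 [7;5;2]
PS(6,4)∈J2 [7;5;3]
P(2,1)∈J1 [7;6;3]
mobility = 18 − 12 − 3 = 3

M = 3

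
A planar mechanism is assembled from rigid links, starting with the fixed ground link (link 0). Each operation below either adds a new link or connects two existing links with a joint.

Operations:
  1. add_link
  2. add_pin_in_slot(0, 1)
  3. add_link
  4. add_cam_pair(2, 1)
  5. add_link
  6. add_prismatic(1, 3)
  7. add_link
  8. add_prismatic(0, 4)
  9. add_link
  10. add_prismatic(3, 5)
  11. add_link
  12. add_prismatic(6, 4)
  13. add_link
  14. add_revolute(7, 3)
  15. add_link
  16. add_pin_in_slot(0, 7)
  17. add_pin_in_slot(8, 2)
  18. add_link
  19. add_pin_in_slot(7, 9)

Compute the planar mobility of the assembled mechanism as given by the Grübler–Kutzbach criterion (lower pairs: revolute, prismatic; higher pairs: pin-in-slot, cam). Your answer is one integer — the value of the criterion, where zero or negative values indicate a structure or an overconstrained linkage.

M = 12

(L,J1,J2)=(1,0,0); link0 fixed
link1: (2,0,0)
PS 0-1 [J2]: (2,0,1)
link2: (3,0,1)
C 2-1 [J2]: (3,0,2)
link3: (4,0,2)
P 1-3 [J1]: (4,1,2)
link4: (5,1,2)
P 0-4 [J1]: (5,2,2)
link5: (6,2,2)
P 3-5 [J1]: (6,3,2)
link6: (7,3,2)
P 6-4 [J1]: (7,4,2)
link7: (8,4,2)
R 7-3 [J1]: (8,5,2)
link8: (9,5,2)
PS 0-7 [J2]: (9,5,3)
PS 8-2 [J2]: (9,5,4)
link9: (10,5,4)
PS 7-9 [J2]: (10,5,5)
Grübler: 3·9 − 2·5 − 5 = 12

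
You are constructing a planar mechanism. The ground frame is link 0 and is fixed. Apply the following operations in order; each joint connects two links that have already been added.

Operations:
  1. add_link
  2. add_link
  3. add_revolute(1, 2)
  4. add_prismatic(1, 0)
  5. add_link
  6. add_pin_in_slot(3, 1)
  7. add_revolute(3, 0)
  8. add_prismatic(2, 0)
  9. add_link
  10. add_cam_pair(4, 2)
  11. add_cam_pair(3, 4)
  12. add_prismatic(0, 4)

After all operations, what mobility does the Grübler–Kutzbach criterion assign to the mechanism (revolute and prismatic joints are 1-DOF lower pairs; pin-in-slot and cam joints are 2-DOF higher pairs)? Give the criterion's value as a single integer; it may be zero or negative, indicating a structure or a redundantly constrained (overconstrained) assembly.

M = -1

[1;0;0] (link 0 is ground)
L+ [2;0;0]
L+ [3;0;0]
R(1,2)∈J1 [3;1;0]
P(1,0)∈J1 [3;2;0]
L+ [4;2;0]
PS(3,1)∈J2 [4;2;1]
R(3,0)∈J1 [4;3;1]
P(2,0)∈J1 [4;4;1]
L+ [5;4;1]
C(4,2)∈J2 [5;4;2]
C(3,4)∈J2 [5;4;3]
P(0,4)∈J1 [5;5;3]
mobility = 12 − 10 − 3 = -1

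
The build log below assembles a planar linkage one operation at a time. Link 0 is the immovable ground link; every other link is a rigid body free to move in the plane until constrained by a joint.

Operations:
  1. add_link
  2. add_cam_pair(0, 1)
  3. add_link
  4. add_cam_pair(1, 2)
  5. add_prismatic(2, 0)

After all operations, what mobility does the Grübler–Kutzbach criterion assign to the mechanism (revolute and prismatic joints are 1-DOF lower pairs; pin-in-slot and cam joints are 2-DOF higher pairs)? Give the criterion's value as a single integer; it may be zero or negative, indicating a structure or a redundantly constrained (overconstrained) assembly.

(L,J1,J2)=(1,0,0); link0 fixed
link1: (2,0,0)
C 0-1 [J2]: (2,0,1)
link2: (3,0,1)
C 1-2 [J2]: (3,0,2)
P 2-0 [J1]: (3,1,2)
Grübler: 3·2 − 2·1 − 2 = 2

M = 2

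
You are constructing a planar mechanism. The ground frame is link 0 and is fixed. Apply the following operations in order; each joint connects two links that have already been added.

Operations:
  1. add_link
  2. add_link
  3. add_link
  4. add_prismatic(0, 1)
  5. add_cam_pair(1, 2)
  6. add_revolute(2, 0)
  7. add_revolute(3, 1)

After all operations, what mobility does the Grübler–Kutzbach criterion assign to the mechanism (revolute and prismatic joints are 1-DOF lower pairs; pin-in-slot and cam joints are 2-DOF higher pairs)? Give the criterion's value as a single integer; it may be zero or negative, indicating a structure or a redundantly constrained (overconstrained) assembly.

M = 2

link 0 = ground. State L|J1|J2 = 1|0|0
+link1  2|0|0
+link2  3|0|0
+link3  4|0|0
P(0,1) f=1→J1  4|1|0
C(1,2) f=2→J2  4|1|1
R(2,0) f=1→J1  4|2|1
R(3,1) f=1→J1  4|3|1
M = 3(4−1)−2·3−1 = 9−6−1 = 2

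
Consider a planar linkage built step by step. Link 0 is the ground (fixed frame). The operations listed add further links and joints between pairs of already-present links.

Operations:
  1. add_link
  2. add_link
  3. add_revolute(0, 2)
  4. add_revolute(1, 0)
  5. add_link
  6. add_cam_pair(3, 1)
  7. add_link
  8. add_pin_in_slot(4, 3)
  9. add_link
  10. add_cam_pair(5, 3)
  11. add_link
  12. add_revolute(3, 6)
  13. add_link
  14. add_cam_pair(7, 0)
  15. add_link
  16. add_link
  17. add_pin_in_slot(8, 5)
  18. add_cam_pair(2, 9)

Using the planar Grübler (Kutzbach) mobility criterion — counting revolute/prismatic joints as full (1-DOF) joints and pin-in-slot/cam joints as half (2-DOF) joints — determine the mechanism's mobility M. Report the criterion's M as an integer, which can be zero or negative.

M = 15

link 0 = ground. State L|J1|J2 = 1|0|0
+link1  2|0|0
+link2  3|0|0
R(0,2) f=1→J1  3|1|0
R(1,0) f=1→J1  3|2|0
+link3  4|2|0
C(3,1) f=2→J2  4|2|1
+link4  5|2|1
PS(4,3) f=2→J2  5|2|2
+link5  6|2|2
C(5,3) f=2→J2  6|2|3
+link6  7|2|3
R(3,6) f=1→J1  7|3|3
+link7  8|3|3
C(7,0) f=2→J2  8|3|4
+link8  9|3|4
+link9  10|3|4
PS(8,5) f=2→J2  10|3|5
C(2,9) f=2→J2  10|3|6
M = 3(10−1)−2·3−6 = 27−6−6 = 15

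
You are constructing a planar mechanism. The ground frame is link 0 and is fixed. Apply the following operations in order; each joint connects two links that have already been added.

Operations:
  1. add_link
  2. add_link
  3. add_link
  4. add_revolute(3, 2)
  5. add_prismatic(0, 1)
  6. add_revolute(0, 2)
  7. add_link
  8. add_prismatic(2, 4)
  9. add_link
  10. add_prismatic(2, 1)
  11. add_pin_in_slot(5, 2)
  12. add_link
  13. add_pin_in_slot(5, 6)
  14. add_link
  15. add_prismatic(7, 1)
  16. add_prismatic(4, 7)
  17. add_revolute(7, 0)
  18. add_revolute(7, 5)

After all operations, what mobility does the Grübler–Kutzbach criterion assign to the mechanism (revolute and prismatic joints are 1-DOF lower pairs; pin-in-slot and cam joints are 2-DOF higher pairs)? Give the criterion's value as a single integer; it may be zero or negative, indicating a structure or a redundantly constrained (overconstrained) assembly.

(L,J1,J2)=(1,0,0); link0 fixed
link1: (2,0,0)
link2: (3,0,0)
link3: (4,0,0)
R 3-2 [J1]: (4,1,0)
P 0-1 [J1]: (4,2,0)
R 0-2 [J1]: (4,3,0)
link4: (5,3,0)
P 2-4 [J1]: (5,4,0)
link5: (6,4,0)
P 2-1 [J1]: (6,5,0)
PS 5-2 [J2]: (6,5,1)
link6: (7,5,1)
PS 5-6 [J2]: (7,5,2)
link7: (8,5,2)
P 7-1 [J1]: (8,6,2)
P 4-7 [J1]: (8,7,2)
R 7-0 [J1]: (8,8,2)
R 7-5 [J1]: (8,9,2)
Grübler: 3·7 − 2·9 − 2 = 1

M = 1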